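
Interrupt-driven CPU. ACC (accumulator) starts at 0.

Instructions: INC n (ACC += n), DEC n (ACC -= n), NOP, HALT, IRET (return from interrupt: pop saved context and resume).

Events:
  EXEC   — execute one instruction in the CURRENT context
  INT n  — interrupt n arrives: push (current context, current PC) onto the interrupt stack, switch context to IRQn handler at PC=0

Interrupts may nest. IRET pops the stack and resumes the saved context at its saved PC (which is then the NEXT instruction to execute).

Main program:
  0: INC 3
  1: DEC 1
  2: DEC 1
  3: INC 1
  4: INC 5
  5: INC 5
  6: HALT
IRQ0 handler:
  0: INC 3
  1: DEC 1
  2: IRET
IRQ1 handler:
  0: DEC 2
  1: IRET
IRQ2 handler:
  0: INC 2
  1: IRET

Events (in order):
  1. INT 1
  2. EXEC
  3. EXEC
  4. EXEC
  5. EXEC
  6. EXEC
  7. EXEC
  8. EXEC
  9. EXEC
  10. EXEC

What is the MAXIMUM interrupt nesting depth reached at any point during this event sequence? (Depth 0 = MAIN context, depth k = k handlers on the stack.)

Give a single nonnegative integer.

Answer: 1

Derivation:
Event 1 (INT 1): INT 1 arrives: push (MAIN, PC=0), enter IRQ1 at PC=0 (depth now 1) [depth=1]
Event 2 (EXEC): [IRQ1] PC=0: DEC 2 -> ACC=-2 [depth=1]
Event 3 (EXEC): [IRQ1] PC=1: IRET -> resume MAIN at PC=0 (depth now 0) [depth=0]
Event 4 (EXEC): [MAIN] PC=0: INC 3 -> ACC=1 [depth=0]
Event 5 (EXEC): [MAIN] PC=1: DEC 1 -> ACC=0 [depth=0]
Event 6 (EXEC): [MAIN] PC=2: DEC 1 -> ACC=-1 [depth=0]
Event 7 (EXEC): [MAIN] PC=3: INC 1 -> ACC=0 [depth=0]
Event 8 (EXEC): [MAIN] PC=4: INC 5 -> ACC=5 [depth=0]
Event 9 (EXEC): [MAIN] PC=5: INC 5 -> ACC=10 [depth=0]
Event 10 (EXEC): [MAIN] PC=6: HALT [depth=0]
Max depth observed: 1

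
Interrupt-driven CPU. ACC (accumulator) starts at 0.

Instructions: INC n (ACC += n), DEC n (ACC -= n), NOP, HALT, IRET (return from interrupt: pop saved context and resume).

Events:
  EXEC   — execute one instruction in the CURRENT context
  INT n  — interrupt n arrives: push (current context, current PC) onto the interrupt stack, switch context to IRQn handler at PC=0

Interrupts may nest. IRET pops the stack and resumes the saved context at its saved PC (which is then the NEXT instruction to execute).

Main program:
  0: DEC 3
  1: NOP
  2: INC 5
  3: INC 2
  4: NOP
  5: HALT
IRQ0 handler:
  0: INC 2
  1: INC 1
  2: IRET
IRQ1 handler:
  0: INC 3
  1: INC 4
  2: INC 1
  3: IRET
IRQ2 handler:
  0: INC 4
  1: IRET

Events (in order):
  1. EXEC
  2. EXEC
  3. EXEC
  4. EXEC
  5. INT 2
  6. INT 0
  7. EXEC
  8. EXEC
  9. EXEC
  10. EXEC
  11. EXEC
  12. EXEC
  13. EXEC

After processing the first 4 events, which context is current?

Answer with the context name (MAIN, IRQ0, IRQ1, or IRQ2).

Answer: MAIN

Derivation:
Event 1 (EXEC): [MAIN] PC=0: DEC 3 -> ACC=-3
Event 2 (EXEC): [MAIN] PC=1: NOP
Event 3 (EXEC): [MAIN] PC=2: INC 5 -> ACC=2
Event 4 (EXEC): [MAIN] PC=3: INC 2 -> ACC=4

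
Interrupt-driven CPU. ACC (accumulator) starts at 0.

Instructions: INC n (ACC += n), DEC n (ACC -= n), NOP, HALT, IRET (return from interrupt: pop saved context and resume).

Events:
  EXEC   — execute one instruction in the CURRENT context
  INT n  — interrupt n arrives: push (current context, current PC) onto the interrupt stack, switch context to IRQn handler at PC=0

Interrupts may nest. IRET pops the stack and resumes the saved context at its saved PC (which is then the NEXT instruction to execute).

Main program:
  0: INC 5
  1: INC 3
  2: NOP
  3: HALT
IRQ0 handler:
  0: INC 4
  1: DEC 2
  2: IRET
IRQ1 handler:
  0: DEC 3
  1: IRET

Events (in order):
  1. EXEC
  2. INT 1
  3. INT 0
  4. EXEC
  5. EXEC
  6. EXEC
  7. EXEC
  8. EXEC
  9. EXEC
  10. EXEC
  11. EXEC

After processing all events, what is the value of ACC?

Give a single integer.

Event 1 (EXEC): [MAIN] PC=0: INC 5 -> ACC=5
Event 2 (INT 1): INT 1 arrives: push (MAIN, PC=1), enter IRQ1 at PC=0 (depth now 1)
Event 3 (INT 0): INT 0 arrives: push (IRQ1, PC=0), enter IRQ0 at PC=0 (depth now 2)
Event 4 (EXEC): [IRQ0] PC=0: INC 4 -> ACC=9
Event 5 (EXEC): [IRQ0] PC=1: DEC 2 -> ACC=7
Event 6 (EXEC): [IRQ0] PC=2: IRET -> resume IRQ1 at PC=0 (depth now 1)
Event 7 (EXEC): [IRQ1] PC=0: DEC 3 -> ACC=4
Event 8 (EXEC): [IRQ1] PC=1: IRET -> resume MAIN at PC=1 (depth now 0)
Event 9 (EXEC): [MAIN] PC=1: INC 3 -> ACC=7
Event 10 (EXEC): [MAIN] PC=2: NOP
Event 11 (EXEC): [MAIN] PC=3: HALT

Answer: 7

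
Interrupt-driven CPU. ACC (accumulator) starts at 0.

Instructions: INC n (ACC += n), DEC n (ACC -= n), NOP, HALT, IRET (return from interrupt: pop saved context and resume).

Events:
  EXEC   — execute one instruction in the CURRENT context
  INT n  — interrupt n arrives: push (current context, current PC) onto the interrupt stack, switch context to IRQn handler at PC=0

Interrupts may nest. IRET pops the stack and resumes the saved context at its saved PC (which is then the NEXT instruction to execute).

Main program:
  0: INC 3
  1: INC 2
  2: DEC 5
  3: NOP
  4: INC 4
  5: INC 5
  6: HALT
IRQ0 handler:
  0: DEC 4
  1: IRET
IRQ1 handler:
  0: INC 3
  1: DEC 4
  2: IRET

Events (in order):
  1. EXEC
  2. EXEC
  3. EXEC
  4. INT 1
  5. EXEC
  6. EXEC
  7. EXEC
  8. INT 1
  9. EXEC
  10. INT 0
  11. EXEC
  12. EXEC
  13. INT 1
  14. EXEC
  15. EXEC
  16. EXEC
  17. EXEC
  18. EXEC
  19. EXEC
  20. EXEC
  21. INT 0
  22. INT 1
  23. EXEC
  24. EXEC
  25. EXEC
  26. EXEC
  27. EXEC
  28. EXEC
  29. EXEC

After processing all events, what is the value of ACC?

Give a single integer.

Answer: -3

Derivation:
Event 1 (EXEC): [MAIN] PC=0: INC 3 -> ACC=3
Event 2 (EXEC): [MAIN] PC=1: INC 2 -> ACC=5
Event 3 (EXEC): [MAIN] PC=2: DEC 5 -> ACC=0
Event 4 (INT 1): INT 1 arrives: push (MAIN, PC=3), enter IRQ1 at PC=0 (depth now 1)
Event 5 (EXEC): [IRQ1] PC=0: INC 3 -> ACC=3
Event 6 (EXEC): [IRQ1] PC=1: DEC 4 -> ACC=-1
Event 7 (EXEC): [IRQ1] PC=2: IRET -> resume MAIN at PC=3 (depth now 0)
Event 8 (INT 1): INT 1 arrives: push (MAIN, PC=3), enter IRQ1 at PC=0 (depth now 1)
Event 9 (EXEC): [IRQ1] PC=0: INC 3 -> ACC=2
Event 10 (INT 0): INT 0 arrives: push (IRQ1, PC=1), enter IRQ0 at PC=0 (depth now 2)
Event 11 (EXEC): [IRQ0] PC=0: DEC 4 -> ACC=-2
Event 12 (EXEC): [IRQ0] PC=1: IRET -> resume IRQ1 at PC=1 (depth now 1)
Event 13 (INT 1): INT 1 arrives: push (IRQ1, PC=1), enter IRQ1 at PC=0 (depth now 2)
Event 14 (EXEC): [IRQ1] PC=0: INC 3 -> ACC=1
Event 15 (EXEC): [IRQ1] PC=1: DEC 4 -> ACC=-3
Event 16 (EXEC): [IRQ1] PC=2: IRET -> resume IRQ1 at PC=1 (depth now 1)
Event 17 (EXEC): [IRQ1] PC=1: DEC 4 -> ACC=-7
Event 18 (EXEC): [IRQ1] PC=2: IRET -> resume MAIN at PC=3 (depth now 0)
Event 19 (EXEC): [MAIN] PC=3: NOP
Event 20 (EXEC): [MAIN] PC=4: INC 4 -> ACC=-3
Event 21 (INT 0): INT 0 arrives: push (MAIN, PC=5), enter IRQ0 at PC=0 (depth now 1)
Event 22 (INT 1): INT 1 arrives: push (IRQ0, PC=0), enter IRQ1 at PC=0 (depth now 2)
Event 23 (EXEC): [IRQ1] PC=0: INC 3 -> ACC=0
Event 24 (EXEC): [IRQ1] PC=1: DEC 4 -> ACC=-4
Event 25 (EXEC): [IRQ1] PC=2: IRET -> resume IRQ0 at PC=0 (depth now 1)
Event 26 (EXEC): [IRQ0] PC=0: DEC 4 -> ACC=-8
Event 27 (EXEC): [IRQ0] PC=1: IRET -> resume MAIN at PC=5 (depth now 0)
Event 28 (EXEC): [MAIN] PC=5: INC 5 -> ACC=-3
Event 29 (EXEC): [MAIN] PC=6: HALT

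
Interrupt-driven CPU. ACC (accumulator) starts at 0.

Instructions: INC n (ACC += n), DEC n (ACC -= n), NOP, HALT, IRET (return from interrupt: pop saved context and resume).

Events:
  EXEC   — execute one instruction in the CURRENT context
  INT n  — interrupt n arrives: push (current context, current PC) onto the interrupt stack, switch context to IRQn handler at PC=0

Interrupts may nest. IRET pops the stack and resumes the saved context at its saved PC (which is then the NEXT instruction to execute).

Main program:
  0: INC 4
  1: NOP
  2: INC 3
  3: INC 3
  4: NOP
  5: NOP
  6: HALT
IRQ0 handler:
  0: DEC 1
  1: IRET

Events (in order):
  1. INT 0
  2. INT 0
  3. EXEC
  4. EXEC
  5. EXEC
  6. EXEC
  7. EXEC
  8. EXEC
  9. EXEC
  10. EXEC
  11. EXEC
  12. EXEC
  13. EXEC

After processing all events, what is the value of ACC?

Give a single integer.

Answer: 8

Derivation:
Event 1 (INT 0): INT 0 arrives: push (MAIN, PC=0), enter IRQ0 at PC=0 (depth now 1)
Event 2 (INT 0): INT 0 arrives: push (IRQ0, PC=0), enter IRQ0 at PC=0 (depth now 2)
Event 3 (EXEC): [IRQ0] PC=0: DEC 1 -> ACC=-1
Event 4 (EXEC): [IRQ0] PC=1: IRET -> resume IRQ0 at PC=0 (depth now 1)
Event 5 (EXEC): [IRQ0] PC=0: DEC 1 -> ACC=-2
Event 6 (EXEC): [IRQ0] PC=1: IRET -> resume MAIN at PC=0 (depth now 0)
Event 7 (EXEC): [MAIN] PC=0: INC 4 -> ACC=2
Event 8 (EXEC): [MAIN] PC=1: NOP
Event 9 (EXEC): [MAIN] PC=2: INC 3 -> ACC=5
Event 10 (EXEC): [MAIN] PC=3: INC 3 -> ACC=8
Event 11 (EXEC): [MAIN] PC=4: NOP
Event 12 (EXEC): [MAIN] PC=5: NOP
Event 13 (EXEC): [MAIN] PC=6: HALT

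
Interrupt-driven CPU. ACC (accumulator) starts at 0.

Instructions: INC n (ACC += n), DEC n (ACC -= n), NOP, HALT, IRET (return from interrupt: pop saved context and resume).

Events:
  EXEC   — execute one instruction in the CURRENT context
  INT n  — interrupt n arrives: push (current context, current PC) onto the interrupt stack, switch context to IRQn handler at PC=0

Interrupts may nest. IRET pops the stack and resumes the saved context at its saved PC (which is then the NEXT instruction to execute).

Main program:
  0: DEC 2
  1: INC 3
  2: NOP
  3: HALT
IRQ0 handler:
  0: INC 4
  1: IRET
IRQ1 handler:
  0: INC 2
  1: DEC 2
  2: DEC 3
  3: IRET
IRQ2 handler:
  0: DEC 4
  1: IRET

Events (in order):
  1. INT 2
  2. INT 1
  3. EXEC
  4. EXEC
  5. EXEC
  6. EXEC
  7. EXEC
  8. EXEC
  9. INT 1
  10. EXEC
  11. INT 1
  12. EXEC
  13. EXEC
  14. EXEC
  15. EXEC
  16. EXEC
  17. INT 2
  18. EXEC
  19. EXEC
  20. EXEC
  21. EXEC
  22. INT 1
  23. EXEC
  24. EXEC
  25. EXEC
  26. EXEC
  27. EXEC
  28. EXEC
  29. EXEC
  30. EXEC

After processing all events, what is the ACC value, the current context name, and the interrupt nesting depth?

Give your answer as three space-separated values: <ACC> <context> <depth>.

Answer: -19 MAIN 0

Derivation:
Event 1 (INT 2): INT 2 arrives: push (MAIN, PC=0), enter IRQ2 at PC=0 (depth now 1)
Event 2 (INT 1): INT 1 arrives: push (IRQ2, PC=0), enter IRQ1 at PC=0 (depth now 2)
Event 3 (EXEC): [IRQ1] PC=0: INC 2 -> ACC=2
Event 4 (EXEC): [IRQ1] PC=1: DEC 2 -> ACC=0
Event 5 (EXEC): [IRQ1] PC=2: DEC 3 -> ACC=-3
Event 6 (EXEC): [IRQ1] PC=3: IRET -> resume IRQ2 at PC=0 (depth now 1)
Event 7 (EXEC): [IRQ2] PC=0: DEC 4 -> ACC=-7
Event 8 (EXEC): [IRQ2] PC=1: IRET -> resume MAIN at PC=0 (depth now 0)
Event 9 (INT 1): INT 1 arrives: push (MAIN, PC=0), enter IRQ1 at PC=0 (depth now 1)
Event 10 (EXEC): [IRQ1] PC=0: INC 2 -> ACC=-5
Event 11 (INT 1): INT 1 arrives: push (IRQ1, PC=1), enter IRQ1 at PC=0 (depth now 2)
Event 12 (EXEC): [IRQ1] PC=0: INC 2 -> ACC=-3
Event 13 (EXEC): [IRQ1] PC=1: DEC 2 -> ACC=-5
Event 14 (EXEC): [IRQ1] PC=2: DEC 3 -> ACC=-8
Event 15 (EXEC): [IRQ1] PC=3: IRET -> resume IRQ1 at PC=1 (depth now 1)
Event 16 (EXEC): [IRQ1] PC=1: DEC 2 -> ACC=-10
Event 17 (INT 2): INT 2 arrives: push (IRQ1, PC=2), enter IRQ2 at PC=0 (depth now 2)
Event 18 (EXEC): [IRQ2] PC=0: DEC 4 -> ACC=-14
Event 19 (EXEC): [IRQ2] PC=1: IRET -> resume IRQ1 at PC=2 (depth now 1)
Event 20 (EXEC): [IRQ1] PC=2: DEC 3 -> ACC=-17
Event 21 (EXEC): [IRQ1] PC=3: IRET -> resume MAIN at PC=0 (depth now 0)
Event 22 (INT 1): INT 1 arrives: push (MAIN, PC=0), enter IRQ1 at PC=0 (depth now 1)
Event 23 (EXEC): [IRQ1] PC=0: INC 2 -> ACC=-15
Event 24 (EXEC): [IRQ1] PC=1: DEC 2 -> ACC=-17
Event 25 (EXEC): [IRQ1] PC=2: DEC 3 -> ACC=-20
Event 26 (EXEC): [IRQ1] PC=3: IRET -> resume MAIN at PC=0 (depth now 0)
Event 27 (EXEC): [MAIN] PC=0: DEC 2 -> ACC=-22
Event 28 (EXEC): [MAIN] PC=1: INC 3 -> ACC=-19
Event 29 (EXEC): [MAIN] PC=2: NOP
Event 30 (EXEC): [MAIN] PC=3: HALT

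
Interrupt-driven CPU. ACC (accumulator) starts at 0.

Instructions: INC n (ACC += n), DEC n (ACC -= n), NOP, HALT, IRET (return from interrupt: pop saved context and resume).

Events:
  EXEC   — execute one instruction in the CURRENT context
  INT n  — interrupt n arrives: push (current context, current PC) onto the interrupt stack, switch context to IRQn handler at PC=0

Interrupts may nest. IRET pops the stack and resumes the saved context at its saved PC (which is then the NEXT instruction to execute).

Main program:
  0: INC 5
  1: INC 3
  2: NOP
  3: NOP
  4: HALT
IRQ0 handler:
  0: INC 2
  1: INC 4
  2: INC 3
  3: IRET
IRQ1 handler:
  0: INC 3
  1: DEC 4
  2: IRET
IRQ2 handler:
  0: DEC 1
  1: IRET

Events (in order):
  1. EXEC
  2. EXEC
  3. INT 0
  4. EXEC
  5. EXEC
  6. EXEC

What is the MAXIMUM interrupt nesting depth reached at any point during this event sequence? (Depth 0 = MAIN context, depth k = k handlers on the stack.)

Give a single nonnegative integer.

Answer: 1

Derivation:
Event 1 (EXEC): [MAIN] PC=0: INC 5 -> ACC=5 [depth=0]
Event 2 (EXEC): [MAIN] PC=1: INC 3 -> ACC=8 [depth=0]
Event 3 (INT 0): INT 0 arrives: push (MAIN, PC=2), enter IRQ0 at PC=0 (depth now 1) [depth=1]
Event 4 (EXEC): [IRQ0] PC=0: INC 2 -> ACC=10 [depth=1]
Event 5 (EXEC): [IRQ0] PC=1: INC 4 -> ACC=14 [depth=1]
Event 6 (EXEC): [IRQ0] PC=2: INC 3 -> ACC=17 [depth=1]
Max depth observed: 1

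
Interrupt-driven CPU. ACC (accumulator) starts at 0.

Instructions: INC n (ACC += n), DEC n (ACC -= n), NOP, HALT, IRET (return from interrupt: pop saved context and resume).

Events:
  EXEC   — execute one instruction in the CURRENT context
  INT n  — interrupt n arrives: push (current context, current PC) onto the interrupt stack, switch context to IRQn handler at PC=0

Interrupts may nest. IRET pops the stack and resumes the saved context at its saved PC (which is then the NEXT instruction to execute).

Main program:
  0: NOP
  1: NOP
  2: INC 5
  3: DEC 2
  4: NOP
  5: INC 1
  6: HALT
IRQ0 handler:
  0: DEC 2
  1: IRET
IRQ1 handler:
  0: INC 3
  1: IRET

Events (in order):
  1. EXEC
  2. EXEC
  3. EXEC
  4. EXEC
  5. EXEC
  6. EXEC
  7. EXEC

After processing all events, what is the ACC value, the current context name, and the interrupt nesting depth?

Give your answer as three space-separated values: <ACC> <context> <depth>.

Answer: 4 MAIN 0

Derivation:
Event 1 (EXEC): [MAIN] PC=0: NOP
Event 2 (EXEC): [MAIN] PC=1: NOP
Event 3 (EXEC): [MAIN] PC=2: INC 5 -> ACC=5
Event 4 (EXEC): [MAIN] PC=3: DEC 2 -> ACC=3
Event 5 (EXEC): [MAIN] PC=4: NOP
Event 6 (EXEC): [MAIN] PC=5: INC 1 -> ACC=4
Event 7 (EXEC): [MAIN] PC=6: HALT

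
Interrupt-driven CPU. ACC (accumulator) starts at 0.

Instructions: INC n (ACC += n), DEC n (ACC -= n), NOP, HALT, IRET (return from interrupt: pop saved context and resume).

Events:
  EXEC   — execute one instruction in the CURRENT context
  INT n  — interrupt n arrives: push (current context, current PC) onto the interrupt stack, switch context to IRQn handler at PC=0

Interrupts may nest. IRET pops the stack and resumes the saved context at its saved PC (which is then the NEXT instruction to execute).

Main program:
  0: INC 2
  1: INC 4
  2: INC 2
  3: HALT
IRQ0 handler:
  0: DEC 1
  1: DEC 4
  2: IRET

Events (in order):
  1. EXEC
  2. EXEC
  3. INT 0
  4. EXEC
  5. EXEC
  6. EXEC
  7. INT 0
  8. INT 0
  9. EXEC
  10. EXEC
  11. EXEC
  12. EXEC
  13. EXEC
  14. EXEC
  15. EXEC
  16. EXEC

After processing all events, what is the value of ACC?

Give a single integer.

Answer: -7

Derivation:
Event 1 (EXEC): [MAIN] PC=0: INC 2 -> ACC=2
Event 2 (EXEC): [MAIN] PC=1: INC 4 -> ACC=6
Event 3 (INT 0): INT 0 arrives: push (MAIN, PC=2), enter IRQ0 at PC=0 (depth now 1)
Event 4 (EXEC): [IRQ0] PC=0: DEC 1 -> ACC=5
Event 5 (EXEC): [IRQ0] PC=1: DEC 4 -> ACC=1
Event 6 (EXEC): [IRQ0] PC=2: IRET -> resume MAIN at PC=2 (depth now 0)
Event 7 (INT 0): INT 0 arrives: push (MAIN, PC=2), enter IRQ0 at PC=0 (depth now 1)
Event 8 (INT 0): INT 0 arrives: push (IRQ0, PC=0), enter IRQ0 at PC=0 (depth now 2)
Event 9 (EXEC): [IRQ0] PC=0: DEC 1 -> ACC=0
Event 10 (EXEC): [IRQ0] PC=1: DEC 4 -> ACC=-4
Event 11 (EXEC): [IRQ0] PC=2: IRET -> resume IRQ0 at PC=0 (depth now 1)
Event 12 (EXEC): [IRQ0] PC=0: DEC 1 -> ACC=-5
Event 13 (EXEC): [IRQ0] PC=1: DEC 4 -> ACC=-9
Event 14 (EXEC): [IRQ0] PC=2: IRET -> resume MAIN at PC=2 (depth now 0)
Event 15 (EXEC): [MAIN] PC=2: INC 2 -> ACC=-7
Event 16 (EXEC): [MAIN] PC=3: HALT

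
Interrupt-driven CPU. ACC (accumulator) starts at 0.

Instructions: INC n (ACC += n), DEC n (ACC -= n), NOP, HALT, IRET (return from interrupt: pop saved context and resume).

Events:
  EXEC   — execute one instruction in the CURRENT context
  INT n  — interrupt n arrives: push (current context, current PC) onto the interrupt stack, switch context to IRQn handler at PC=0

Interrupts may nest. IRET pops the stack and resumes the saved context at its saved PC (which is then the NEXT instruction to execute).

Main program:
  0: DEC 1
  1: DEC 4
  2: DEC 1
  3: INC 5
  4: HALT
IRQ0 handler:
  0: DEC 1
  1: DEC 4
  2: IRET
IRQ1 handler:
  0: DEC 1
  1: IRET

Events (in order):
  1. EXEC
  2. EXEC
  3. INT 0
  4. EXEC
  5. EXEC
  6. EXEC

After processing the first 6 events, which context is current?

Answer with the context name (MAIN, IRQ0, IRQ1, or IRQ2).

Answer: MAIN

Derivation:
Event 1 (EXEC): [MAIN] PC=0: DEC 1 -> ACC=-1
Event 2 (EXEC): [MAIN] PC=1: DEC 4 -> ACC=-5
Event 3 (INT 0): INT 0 arrives: push (MAIN, PC=2), enter IRQ0 at PC=0 (depth now 1)
Event 4 (EXEC): [IRQ0] PC=0: DEC 1 -> ACC=-6
Event 5 (EXEC): [IRQ0] PC=1: DEC 4 -> ACC=-10
Event 6 (EXEC): [IRQ0] PC=2: IRET -> resume MAIN at PC=2 (depth now 0)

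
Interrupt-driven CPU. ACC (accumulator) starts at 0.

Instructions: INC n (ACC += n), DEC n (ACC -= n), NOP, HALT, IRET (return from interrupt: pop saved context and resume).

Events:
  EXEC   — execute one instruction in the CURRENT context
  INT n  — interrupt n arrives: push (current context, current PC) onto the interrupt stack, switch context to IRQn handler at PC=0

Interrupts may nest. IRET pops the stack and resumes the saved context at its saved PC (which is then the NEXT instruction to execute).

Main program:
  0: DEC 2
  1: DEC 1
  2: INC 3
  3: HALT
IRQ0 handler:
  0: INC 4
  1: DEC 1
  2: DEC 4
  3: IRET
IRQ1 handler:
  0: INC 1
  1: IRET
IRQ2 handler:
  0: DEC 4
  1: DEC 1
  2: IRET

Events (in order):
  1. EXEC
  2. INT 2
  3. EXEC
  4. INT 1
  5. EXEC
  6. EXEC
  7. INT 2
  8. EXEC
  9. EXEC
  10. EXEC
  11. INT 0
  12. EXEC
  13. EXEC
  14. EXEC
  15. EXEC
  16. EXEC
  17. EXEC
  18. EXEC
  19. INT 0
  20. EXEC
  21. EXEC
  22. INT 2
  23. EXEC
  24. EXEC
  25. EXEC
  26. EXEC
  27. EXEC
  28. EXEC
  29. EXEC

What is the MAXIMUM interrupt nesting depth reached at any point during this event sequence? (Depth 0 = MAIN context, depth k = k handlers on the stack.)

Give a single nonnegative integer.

Answer: 2

Derivation:
Event 1 (EXEC): [MAIN] PC=0: DEC 2 -> ACC=-2 [depth=0]
Event 2 (INT 2): INT 2 arrives: push (MAIN, PC=1), enter IRQ2 at PC=0 (depth now 1) [depth=1]
Event 3 (EXEC): [IRQ2] PC=0: DEC 4 -> ACC=-6 [depth=1]
Event 4 (INT 1): INT 1 arrives: push (IRQ2, PC=1), enter IRQ1 at PC=0 (depth now 2) [depth=2]
Event 5 (EXEC): [IRQ1] PC=0: INC 1 -> ACC=-5 [depth=2]
Event 6 (EXEC): [IRQ1] PC=1: IRET -> resume IRQ2 at PC=1 (depth now 1) [depth=1]
Event 7 (INT 2): INT 2 arrives: push (IRQ2, PC=1), enter IRQ2 at PC=0 (depth now 2) [depth=2]
Event 8 (EXEC): [IRQ2] PC=0: DEC 4 -> ACC=-9 [depth=2]
Event 9 (EXEC): [IRQ2] PC=1: DEC 1 -> ACC=-10 [depth=2]
Event 10 (EXEC): [IRQ2] PC=2: IRET -> resume IRQ2 at PC=1 (depth now 1) [depth=1]
Event 11 (INT 0): INT 0 arrives: push (IRQ2, PC=1), enter IRQ0 at PC=0 (depth now 2) [depth=2]
Event 12 (EXEC): [IRQ0] PC=0: INC 4 -> ACC=-6 [depth=2]
Event 13 (EXEC): [IRQ0] PC=1: DEC 1 -> ACC=-7 [depth=2]
Event 14 (EXEC): [IRQ0] PC=2: DEC 4 -> ACC=-11 [depth=2]
Event 15 (EXEC): [IRQ0] PC=3: IRET -> resume IRQ2 at PC=1 (depth now 1) [depth=1]
Event 16 (EXEC): [IRQ2] PC=1: DEC 1 -> ACC=-12 [depth=1]
Event 17 (EXEC): [IRQ2] PC=2: IRET -> resume MAIN at PC=1 (depth now 0) [depth=0]
Event 18 (EXEC): [MAIN] PC=1: DEC 1 -> ACC=-13 [depth=0]
Event 19 (INT 0): INT 0 arrives: push (MAIN, PC=2), enter IRQ0 at PC=0 (depth now 1) [depth=1]
Event 20 (EXEC): [IRQ0] PC=0: INC 4 -> ACC=-9 [depth=1]
Event 21 (EXEC): [IRQ0] PC=1: DEC 1 -> ACC=-10 [depth=1]
Event 22 (INT 2): INT 2 arrives: push (IRQ0, PC=2), enter IRQ2 at PC=0 (depth now 2) [depth=2]
Event 23 (EXEC): [IRQ2] PC=0: DEC 4 -> ACC=-14 [depth=2]
Event 24 (EXEC): [IRQ2] PC=1: DEC 1 -> ACC=-15 [depth=2]
Event 25 (EXEC): [IRQ2] PC=2: IRET -> resume IRQ0 at PC=2 (depth now 1) [depth=1]
Event 26 (EXEC): [IRQ0] PC=2: DEC 4 -> ACC=-19 [depth=1]
Event 27 (EXEC): [IRQ0] PC=3: IRET -> resume MAIN at PC=2 (depth now 0) [depth=0]
Event 28 (EXEC): [MAIN] PC=2: INC 3 -> ACC=-16 [depth=0]
Event 29 (EXEC): [MAIN] PC=3: HALT [depth=0]
Max depth observed: 2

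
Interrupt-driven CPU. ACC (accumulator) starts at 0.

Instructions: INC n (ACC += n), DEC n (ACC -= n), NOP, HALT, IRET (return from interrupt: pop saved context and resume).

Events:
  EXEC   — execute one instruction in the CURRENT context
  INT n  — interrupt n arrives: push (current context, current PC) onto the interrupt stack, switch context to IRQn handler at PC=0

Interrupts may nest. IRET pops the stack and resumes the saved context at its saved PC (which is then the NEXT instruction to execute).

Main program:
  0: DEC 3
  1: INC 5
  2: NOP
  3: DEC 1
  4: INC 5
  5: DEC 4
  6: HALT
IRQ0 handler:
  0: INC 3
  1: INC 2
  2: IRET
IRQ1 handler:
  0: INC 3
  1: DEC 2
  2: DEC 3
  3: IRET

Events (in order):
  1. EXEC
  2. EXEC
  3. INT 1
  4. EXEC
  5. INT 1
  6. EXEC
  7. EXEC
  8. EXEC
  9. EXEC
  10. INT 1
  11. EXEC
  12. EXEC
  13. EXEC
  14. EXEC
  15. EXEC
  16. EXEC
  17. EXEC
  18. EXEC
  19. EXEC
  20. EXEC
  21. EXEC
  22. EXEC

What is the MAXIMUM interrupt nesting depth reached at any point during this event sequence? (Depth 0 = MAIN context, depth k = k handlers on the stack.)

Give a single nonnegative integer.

Event 1 (EXEC): [MAIN] PC=0: DEC 3 -> ACC=-3 [depth=0]
Event 2 (EXEC): [MAIN] PC=1: INC 5 -> ACC=2 [depth=0]
Event 3 (INT 1): INT 1 arrives: push (MAIN, PC=2), enter IRQ1 at PC=0 (depth now 1) [depth=1]
Event 4 (EXEC): [IRQ1] PC=0: INC 3 -> ACC=5 [depth=1]
Event 5 (INT 1): INT 1 arrives: push (IRQ1, PC=1), enter IRQ1 at PC=0 (depth now 2) [depth=2]
Event 6 (EXEC): [IRQ1] PC=0: INC 3 -> ACC=8 [depth=2]
Event 7 (EXEC): [IRQ1] PC=1: DEC 2 -> ACC=6 [depth=2]
Event 8 (EXEC): [IRQ1] PC=2: DEC 3 -> ACC=3 [depth=2]
Event 9 (EXEC): [IRQ1] PC=3: IRET -> resume IRQ1 at PC=1 (depth now 1) [depth=1]
Event 10 (INT 1): INT 1 arrives: push (IRQ1, PC=1), enter IRQ1 at PC=0 (depth now 2) [depth=2]
Event 11 (EXEC): [IRQ1] PC=0: INC 3 -> ACC=6 [depth=2]
Event 12 (EXEC): [IRQ1] PC=1: DEC 2 -> ACC=4 [depth=2]
Event 13 (EXEC): [IRQ1] PC=2: DEC 3 -> ACC=1 [depth=2]
Event 14 (EXEC): [IRQ1] PC=3: IRET -> resume IRQ1 at PC=1 (depth now 1) [depth=1]
Event 15 (EXEC): [IRQ1] PC=1: DEC 2 -> ACC=-1 [depth=1]
Event 16 (EXEC): [IRQ1] PC=2: DEC 3 -> ACC=-4 [depth=1]
Event 17 (EXEC): [IRQ1] PC=3: IRET -> resume MAIN at PC=2 (depth now 0) [depth=0]
Event 18 (EXEC): [MAIN] PC=2: NOP [depth=0]
Event 19 (EXEC): [MAIN] PC=3: DEC 1 -> ACC=-5 [depth=0]
Event 20 (EXEC): [MAIN] PC=4: INC 5 -> ACC=0 [depth=0]
Event 21 (EXEC): [MAIN] PC=5: DEC 4 -> ACC=-4 [depth=0]
Event 22 (EXEC): [MAIN] PC=6: HALT [depth=0]
Max depth observed: 2

Answer: 2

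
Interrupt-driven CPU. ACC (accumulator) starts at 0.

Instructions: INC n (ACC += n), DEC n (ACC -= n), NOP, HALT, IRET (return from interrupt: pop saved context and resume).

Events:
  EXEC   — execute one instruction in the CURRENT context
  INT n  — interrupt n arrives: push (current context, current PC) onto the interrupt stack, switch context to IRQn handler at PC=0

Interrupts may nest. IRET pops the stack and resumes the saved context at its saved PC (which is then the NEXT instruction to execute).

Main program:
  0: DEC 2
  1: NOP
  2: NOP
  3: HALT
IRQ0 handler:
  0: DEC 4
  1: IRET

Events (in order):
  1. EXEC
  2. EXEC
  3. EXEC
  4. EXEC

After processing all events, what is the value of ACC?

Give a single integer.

Answer: -2

Derivation:
Event 1 (EXEC): [MAIN] PC=0: DEC 2 -> ACC=-2
Event 2 (EXEC): [MAIN] PC=1: NOP
Event 3 (EXEC): [MAIN] PC=2: NOP
Event 4 (EXEC): [MAIN] PC=3: HALT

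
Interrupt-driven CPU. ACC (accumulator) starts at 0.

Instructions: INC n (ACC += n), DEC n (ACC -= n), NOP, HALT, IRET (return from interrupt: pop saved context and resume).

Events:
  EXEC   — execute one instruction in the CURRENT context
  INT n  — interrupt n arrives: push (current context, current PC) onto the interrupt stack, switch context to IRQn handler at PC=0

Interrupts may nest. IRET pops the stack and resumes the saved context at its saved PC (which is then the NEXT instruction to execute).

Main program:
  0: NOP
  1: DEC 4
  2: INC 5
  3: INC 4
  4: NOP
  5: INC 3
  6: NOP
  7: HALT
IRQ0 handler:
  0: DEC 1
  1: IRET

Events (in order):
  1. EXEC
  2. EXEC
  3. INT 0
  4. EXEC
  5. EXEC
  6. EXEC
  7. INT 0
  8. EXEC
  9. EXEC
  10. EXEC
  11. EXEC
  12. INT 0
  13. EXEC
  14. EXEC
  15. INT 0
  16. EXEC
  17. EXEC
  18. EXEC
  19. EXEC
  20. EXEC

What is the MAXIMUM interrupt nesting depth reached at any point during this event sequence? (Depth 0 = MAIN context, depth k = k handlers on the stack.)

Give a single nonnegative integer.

Event 1 (EXEC): [MAIN] PC=0: NOP [depth=0]
Event 2 (EXEC): [MAIN] PC=1: DEC 4 -> ACC=-4 [depth=0]
Event 3 (INT 0): INT 0 arrives: push (MAIN, PC=2), enter IRQ0 at PC=0 (depth now 1) [depth=1]
Event 4 (EXEC): [IRQ0] PC=0: DEC 1 -> ACC=-5 [depth=1]
Event 5 (EXEC): [IRQ0] PC=1: IRET -> resume MAIN at PC=2 (depth now 0) [depth=0]
Event 6 (EXEC): [MAIN] PC=2: INC 5 -> ACC=0 [depth=0]
Event 7 (INT 0): INT 0 arrives: push (MAIN, PC=3), enter IRQ0 at PC=0 (depth now 1) [depth=1]
Event 8 (EXEC): [IRQ0] PC=0: DEC 1 -> ACC=-1 [depth=1]
Event 9 (EXEC): [IRQ0] PC=1: IRET -> resume MAIN at PC=3 (depth now 0) [depth=0]
Event 10 (EXEC): [MAIN] PC=3: INC 4 -> ACC=3 [depth=0]
Event 11 (EXEC): [MAIN] PC=4: NOP [depth=0]
Event 12 (INT 0): INT 0 arrives: push (MAIN, PC=5), enter IRQ0 at PC=0 (depth now 1) [depth=1]
Event 13 (EXEC): [IRQ0] PC=0: DEC 1 -> ACC=2 [depth=1]
Event 14 (EXEC): [IRQ0] PC=1: IRET -> resume MAIN at PC=5 (depth now 0) [depth=0]
Event 15 (INT 0): INT 0 arrives: push (MAIN, PC=5), enter IRQ0 at PC=0 (depth now 1) [depth=1]
Event 16 (EXEC): [IRQ0] PC=0: DEC 1 -> ACC=1 [depth=1]
Event 17 (EXEC): [IRQ0] PC=1: IRET -> resume MAIN at PC=5 (depth now 0) [depth=0]
Event 18 (EXEC): [MAIN] PC=5: INC 3 -> ACC=4 [depth=0]
Event 19 (EXEC): [MAIN] PC=6: NOP [depth=0]
Event 20 (EXEC): [MAIN] PC=7: HALT [depth=0]
Max depth observed: 1

Answer: 1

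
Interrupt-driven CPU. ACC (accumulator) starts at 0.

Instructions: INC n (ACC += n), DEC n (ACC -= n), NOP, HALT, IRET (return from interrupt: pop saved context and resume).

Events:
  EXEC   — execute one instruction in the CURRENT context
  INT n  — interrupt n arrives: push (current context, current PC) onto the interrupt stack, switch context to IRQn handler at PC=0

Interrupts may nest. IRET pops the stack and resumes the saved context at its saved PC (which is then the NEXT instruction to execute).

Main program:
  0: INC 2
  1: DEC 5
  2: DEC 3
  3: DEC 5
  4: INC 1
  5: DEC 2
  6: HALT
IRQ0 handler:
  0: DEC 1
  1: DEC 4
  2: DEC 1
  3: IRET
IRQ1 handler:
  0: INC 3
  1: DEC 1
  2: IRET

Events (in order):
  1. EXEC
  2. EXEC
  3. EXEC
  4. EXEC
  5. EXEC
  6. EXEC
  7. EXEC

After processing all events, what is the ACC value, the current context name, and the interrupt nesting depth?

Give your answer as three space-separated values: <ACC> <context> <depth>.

Answer: -12 MAIN 0

Derivation:
Event 1 (EXEC): [MAIN] PC=0: INC 2 -> ACC=2
Event 2 (EXEC): [MAIN] PC=1: DEC 5 -> ACC=-3
Event 3 (EXEC): [MAIN] PC=2: DEC 3 -> ACC=-6
Event 4 (EXEC): [MAIN] PC=3: DEC 5 -> ACC=-11
Event 5 (EXEC): [MAIN] PC=4: INC 1 -> ACC=-10
Event 6 (EXEC): [MAIN] PC=5: DEC 2 -> ACC=-12
Event 7 (EXEC): [MAIN] PC=6: HALT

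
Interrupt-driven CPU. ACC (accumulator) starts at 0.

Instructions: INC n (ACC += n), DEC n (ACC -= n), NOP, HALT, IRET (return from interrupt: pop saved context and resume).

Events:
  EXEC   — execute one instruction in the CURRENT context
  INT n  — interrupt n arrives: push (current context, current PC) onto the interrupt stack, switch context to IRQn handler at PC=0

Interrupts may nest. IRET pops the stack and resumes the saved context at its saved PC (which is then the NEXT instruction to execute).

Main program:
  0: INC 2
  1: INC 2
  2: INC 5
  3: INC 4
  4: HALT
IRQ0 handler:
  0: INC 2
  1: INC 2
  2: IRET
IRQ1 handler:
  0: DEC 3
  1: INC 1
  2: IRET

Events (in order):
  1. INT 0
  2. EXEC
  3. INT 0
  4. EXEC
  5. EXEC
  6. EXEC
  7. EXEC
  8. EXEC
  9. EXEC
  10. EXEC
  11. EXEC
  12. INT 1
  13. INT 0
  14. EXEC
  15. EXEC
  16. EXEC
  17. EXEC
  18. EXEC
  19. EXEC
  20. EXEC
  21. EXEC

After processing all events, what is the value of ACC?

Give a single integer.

Answer: 23

Derivation:
Event 1 (INT 0): INT 0 arrives: push (MAIN, PC=0), enter IRQ0 at PC=0 (depth now 1)
Event 2 (EXEC): [IRQ0] PC=0: INC 2 -> ACC=2
Event 3 (INT 0): INT 0 arrives: push (IRQ0, PC=1), enter IRQ0 at PC=0 (depth now 2)
Event 4 (EXEC): [IRQ0] PC=0: INC 2 -> ACC=4
Event 5 (EXEC): [IRQ0] PC=1: INC 2 -> ACC=6
Event 6 (EXEC): [IRQ0] PC=2: IRET -> resume IRQ0 at PC=1 (depth now 1)
Event 7 (EXEC): [IRQ0] PC=1: INC 2 -> ACC=8
Event 8 (EXEC): [IRQ0] PC=2: IRET -> resume MAIN at PC=0 (depth now 0)
Event 9 (EXEC): [MAIN] PC=0: INC 2 -> ACC=10
Event 10 (EXEC): [MAIN] PC=1: INC 2 -> ACC=12
Event 11 (EXEC): [MAIN] PC=2: INC 5 -> ACC=17
Event 12 (INT 1): INT 1 arrives: push (MAIN, PC=3), enter IRQ1 at PC=0 (depth now 1)
Event 13 (INT 0): INT 0 arrives: push (IRQ1, PC=0), enter IRQ0 at PC=0 (depth now 2)
Event 14 (EXEC): [IRQ0] PC=0: INC 2 -> ACC=19
Event 15 (EXEC): [IRQ0] PC=1: INC 2 -> ACC=21
Event 16 (EXEC): [IRQ0] PC=2: IRET -> resume IRQ1 at PC=0 (depth now 1)
Event 17 (EXEC): [IRQ1] PC=0: DEC 3 -> ACC=18
Event 18 (EXEC): [IRQ1] PC=1: INC 1 -> ACC=19
Event 19 (EXEC): [IRQ1] PC=2: IRET -> resume MAIN at PC=3 (depth now 0)
Event 20 (EXEC): [MAIN] PC=3: INC 4 -> ACC=23
Event 21 (EXEC): [MAIN] PC=4: HALT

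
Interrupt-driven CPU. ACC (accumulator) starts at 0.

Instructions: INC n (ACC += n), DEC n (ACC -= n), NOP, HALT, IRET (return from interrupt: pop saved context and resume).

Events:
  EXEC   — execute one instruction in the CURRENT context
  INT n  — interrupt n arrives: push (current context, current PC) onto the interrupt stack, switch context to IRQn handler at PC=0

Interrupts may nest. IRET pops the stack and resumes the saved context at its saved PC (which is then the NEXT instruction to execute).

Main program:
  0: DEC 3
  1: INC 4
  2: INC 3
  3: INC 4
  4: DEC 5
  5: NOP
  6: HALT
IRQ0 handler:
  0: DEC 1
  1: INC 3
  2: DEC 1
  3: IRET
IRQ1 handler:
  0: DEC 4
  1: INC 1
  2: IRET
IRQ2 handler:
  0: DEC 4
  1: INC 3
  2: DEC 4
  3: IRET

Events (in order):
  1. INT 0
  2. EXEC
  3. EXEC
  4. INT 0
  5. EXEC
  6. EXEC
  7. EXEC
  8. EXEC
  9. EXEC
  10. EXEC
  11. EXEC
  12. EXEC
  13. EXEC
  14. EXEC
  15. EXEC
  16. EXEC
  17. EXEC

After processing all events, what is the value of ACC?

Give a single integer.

Answer: 5

Derivation:
Event 1 (INT 0): INT 0 arrives: push (MAIN, PC=0), enter IRQ0 at PC=0 (depth now 1)
Event 2 (EXEC): [IRQ0] PC=0: DEC 1 -> ACC=-1
Event 3 (EXEC): [IRQ0] PC=1: INC 3 -> ACC=2
Event 4 (INT 0): INT 0 arrives: push (IRQ0, PC=2), enter IRQ0 at PC=0 (depth now 2)
Event 5 (EXEC): [IRQ0] PC=0: DEC 1 -> ACC=1
Event 6 (EXEC): [IRQ0] PC=1: INC 3 -> ACC=4
Event 7 (EXEC): [IRQ0] PC=2: DEC 1 -> ACC=3
Event 8 (EXEC): [IRQ0] PC=3: IRET -> resume IRQ0 at PC=2 (depth now 1)
Event 9 (EXEC): [IRQ0] PC=2: DEC 1 -> ACC=2
Event 10 (EXEC): [IRQ0] PC=3: IRET -> resume MAIN at PC=0 (depth now 0)
Event 11 (EXEC): [MAIN] PC=0: DEC 3 -> ACC=-1
Event 12 (EXEC): [MAIN] PC=1: INC 4 -> ACC=3
Event 13 (EXEC): [MAIN] PC=2: INC 3 -> ACC=6
Event 14 (EXEC): [MAIN] PC=3: INC 4 -> ACC=10
Event 15 (EXEC): [MAIN] PC=4: DEC 5 -> ACC=5
Event 16 (EXEC): [MAIN] PC=5: NOP
Event 17 (EXEC): [MAIN] PC=6: HALT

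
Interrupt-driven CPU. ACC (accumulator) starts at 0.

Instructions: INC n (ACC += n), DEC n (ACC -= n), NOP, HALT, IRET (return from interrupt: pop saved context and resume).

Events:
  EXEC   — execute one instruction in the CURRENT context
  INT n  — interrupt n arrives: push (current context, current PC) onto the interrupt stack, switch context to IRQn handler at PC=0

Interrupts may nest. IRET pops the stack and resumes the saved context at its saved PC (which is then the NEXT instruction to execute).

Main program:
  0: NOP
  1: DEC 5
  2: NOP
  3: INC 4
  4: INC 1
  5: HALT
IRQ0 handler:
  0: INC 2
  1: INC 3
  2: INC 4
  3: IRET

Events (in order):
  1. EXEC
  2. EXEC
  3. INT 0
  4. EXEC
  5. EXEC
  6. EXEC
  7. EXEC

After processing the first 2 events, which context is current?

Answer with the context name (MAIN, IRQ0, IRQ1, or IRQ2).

Answer: MAIN

Derivation:
Event 1 (EXEC): [MAIN] PC=0: NOP
Event 2 (EXEC): [MAIN] PC=1: DEC 5 -> ACC=-5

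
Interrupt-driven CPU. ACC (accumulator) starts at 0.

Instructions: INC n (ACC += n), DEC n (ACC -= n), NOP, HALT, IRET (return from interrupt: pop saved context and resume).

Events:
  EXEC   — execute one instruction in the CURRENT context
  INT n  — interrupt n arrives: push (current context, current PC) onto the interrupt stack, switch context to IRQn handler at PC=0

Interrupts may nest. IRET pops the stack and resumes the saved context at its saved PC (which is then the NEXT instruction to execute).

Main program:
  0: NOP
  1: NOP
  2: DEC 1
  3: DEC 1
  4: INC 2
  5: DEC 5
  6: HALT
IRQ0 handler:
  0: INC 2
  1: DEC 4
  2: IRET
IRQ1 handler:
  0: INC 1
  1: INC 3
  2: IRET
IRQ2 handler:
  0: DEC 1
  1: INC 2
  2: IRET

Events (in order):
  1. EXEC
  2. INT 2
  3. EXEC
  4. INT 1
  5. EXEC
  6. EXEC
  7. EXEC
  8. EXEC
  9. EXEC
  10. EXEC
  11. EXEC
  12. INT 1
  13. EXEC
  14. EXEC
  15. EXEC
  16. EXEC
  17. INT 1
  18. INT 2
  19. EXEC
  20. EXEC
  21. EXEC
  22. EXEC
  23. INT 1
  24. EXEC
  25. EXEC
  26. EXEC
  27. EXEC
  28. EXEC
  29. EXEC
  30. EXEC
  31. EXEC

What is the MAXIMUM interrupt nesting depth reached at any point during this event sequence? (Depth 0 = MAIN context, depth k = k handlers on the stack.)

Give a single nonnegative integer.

Answer: 2

Derivation:
Event 1 (EXEC): [MAIN] PC=0: NOP [depth=0]
Event 2 (INT 2): INT 2 arrives: push (MAIN, PC=1), enter IRQ2 at PC=0 (depth now 1) [depth=1]
Event 3 (EXEC): [IRQ2] PC=0: DEC 1 -> ACC=-1 [depth=1]
Event 4 (INT 1): INT 1 arrives: push (IRQ2, PC=1), enter IRQ1 at PC=0 (depth now 2) [depth=2]
Event 5 (EXEC): [IRQ1] PC=0: INC 1 -> ACC=0 [depth=2]
Event 6 (EXEC): [IRQ1] PC=1: INC 3 -> ACC=3 [depth=2]
Event 7 (EXEC): [IRQ1] PC=2: IRET -> resume IRQ2 at PC=1 (depth now 1) [depth=1]
Event 8 (EXEC): [IRQ2] PC=1: INC 2 -> ACC=5 [depth=1]
Event 9 (EXEC): [IRQ2] PC=2: IRET -> resume MAIN at PC=1 (depth now 0) [depth=0]
Event 10 (EXEC): [MAIN] PC=1: NOP [depth=0]
Event 11 (EXEC): [MAIN] PC=2: DEC 1 -> ACC=4 [depth=0]
Event 12 (INT 1): INT 1 arrives: push (MAIN, PC=3), enter IRQ1 at PC=0 (depth now 1) [depth=1]
Event 13 (EXEC): [IRQ1] PC=0: INC 1 -> ACC=5 [depth=1]
Event 14 (EXEC): [IRQ1] PC=1: INC 3 -> ACC=8 [depth=1]
Event 15 (EXEC): [IRQ1] PC=2: IRET -> resume MAIN at PC=3 (depth now 0) [depth=0]
Event 16 (EXEC): [MAIN] PC=3: DEC 1 -> ACC=7 [depth=0]
Event 17 (INT 1): INT 1 arrives: push (MAIN, PC=4), enter IRQ1 at PC=0 (depth now 1) [depth=1]
Event 18 (INT 2): INT 2 arrives: push (IRQ1, PC=0), enter IRQ2 at PC=0 (depth now 2) [depth=2]
Event 19 (EXEC): [IRQ2] PC=0: DEC 1 -> ACC=6 [depth=2]
Event 20 (EXEC): [IRQ2] PC=1: INC 2 -> ACC=8 [depth=2]
Event 21 (EXEC): [IRQ2] PC=2: IRET -> resume IRQ1 at PC=0 (depth now 1) [depth=1]
Event 22 (EXEC): [IRQ1] PC=0: INC 1 -> ACC=9 [depth=1]
Event 23 (INT 1): INT 1 arrives: push (IRQ1, PC=1), enter IRQ1 at PC=0 (depth now 2) [depth=2]
Event 24 (EXEC): [IRQ1] PC=0: INC 1 -> ACC=10 [depth=2]
Event 25 (EXEC): [IRQ1] PC=1: INC 3 -> ACC=13 [depth=2]
Event 26 (EXEC): [IRQ1] PC=2: IRET -> resume IRQ1 at PC=1 (depth now 1) [depth=1]
Event 27 (EXEC): [IRQ1] PC=1: INC 3 -> ACC=16 [depth=1]
Event 28 (EXEC): [IRQ1] PC=2: IRET -> resume MAIN at PC=4 (depth now 0) [depth=0]
Event 29 (EXEC): [MAIN] PC=4: INC 2 -> ACC=18 [depth=0]
Event 30 (EXEC): [MAIN] PC=5: DEC 5 -> ACC=13 [depth=0]
Event 31 (EXEC): [MAIN] PC=6: HALT [depth=0]
Max depth observed: 2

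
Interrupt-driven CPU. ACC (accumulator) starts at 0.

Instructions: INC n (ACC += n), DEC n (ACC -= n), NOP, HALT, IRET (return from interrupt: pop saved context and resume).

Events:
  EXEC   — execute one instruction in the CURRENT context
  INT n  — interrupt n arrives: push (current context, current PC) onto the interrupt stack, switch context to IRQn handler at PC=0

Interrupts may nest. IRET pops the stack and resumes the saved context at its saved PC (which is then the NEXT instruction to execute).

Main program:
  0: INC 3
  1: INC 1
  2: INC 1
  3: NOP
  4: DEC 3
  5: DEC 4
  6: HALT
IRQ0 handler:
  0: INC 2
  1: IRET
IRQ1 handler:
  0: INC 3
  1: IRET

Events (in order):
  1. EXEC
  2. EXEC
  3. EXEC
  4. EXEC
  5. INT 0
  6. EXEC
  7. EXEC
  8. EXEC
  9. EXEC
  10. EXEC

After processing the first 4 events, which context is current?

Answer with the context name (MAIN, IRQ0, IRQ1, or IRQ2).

Event 1 (EXEC): [MAIN] PC=0: INC 3 -> ACC=3
Event 2 (EXEC): [MAIN] PC=1: INC 1 -> ACC=4
Event 3 (EXEC): [MAIN] PC=2: INC 1 -> ACC=5
Event 4 (EXEC): [MAIN] PC=3: NOP

Answer: MAIN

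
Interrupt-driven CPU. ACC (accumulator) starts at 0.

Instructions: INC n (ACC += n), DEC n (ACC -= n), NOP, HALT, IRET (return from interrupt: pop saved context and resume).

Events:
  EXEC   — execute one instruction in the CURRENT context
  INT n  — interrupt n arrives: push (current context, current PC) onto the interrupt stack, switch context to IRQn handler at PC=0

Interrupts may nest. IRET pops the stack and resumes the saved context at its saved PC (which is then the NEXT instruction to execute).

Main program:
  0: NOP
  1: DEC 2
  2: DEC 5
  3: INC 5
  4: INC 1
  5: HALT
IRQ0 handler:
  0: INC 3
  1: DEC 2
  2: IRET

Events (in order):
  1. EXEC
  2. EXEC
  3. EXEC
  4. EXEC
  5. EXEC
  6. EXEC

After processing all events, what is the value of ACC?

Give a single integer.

Event 1 (EXEC): [MAIN] PC=0: NOP
Event 2 (EXEC): [MAIN] PC=1: DEC 2 -> ACC=-2
Event 3 (EXEC): [MAIN] PC=2: DEC 5 -> ACC=-7
Event 4 (EXEC): [MAIN] PC=3: INC 5 -> ACC=-2
Event 5 (EXEC): [MAIN] PC=4: INC 1 -> ACC=-1
Event 6 (EXEC): [MAIN] PC=5: HALT

Answer: -1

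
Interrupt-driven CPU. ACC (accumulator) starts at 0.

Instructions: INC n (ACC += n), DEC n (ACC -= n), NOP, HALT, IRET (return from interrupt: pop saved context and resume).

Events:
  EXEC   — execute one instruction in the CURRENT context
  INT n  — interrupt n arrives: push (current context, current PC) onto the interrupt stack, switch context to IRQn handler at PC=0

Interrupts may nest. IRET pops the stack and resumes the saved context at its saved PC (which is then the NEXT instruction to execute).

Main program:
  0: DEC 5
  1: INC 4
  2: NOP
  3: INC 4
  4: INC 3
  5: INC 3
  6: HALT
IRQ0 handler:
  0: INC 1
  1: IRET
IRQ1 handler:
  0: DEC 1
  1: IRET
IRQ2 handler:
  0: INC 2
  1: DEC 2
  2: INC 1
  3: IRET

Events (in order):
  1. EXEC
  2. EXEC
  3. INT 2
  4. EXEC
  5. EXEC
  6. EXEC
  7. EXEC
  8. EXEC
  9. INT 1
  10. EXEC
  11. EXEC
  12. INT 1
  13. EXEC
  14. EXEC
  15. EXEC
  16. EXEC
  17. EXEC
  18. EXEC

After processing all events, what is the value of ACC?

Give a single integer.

Event 1 (EXEC): [MAIN] PC=0: DEC 5 -> ACC=-5
Event 2 (EXEC): [MAIN] PC=1: INC 4 -> ACC=-1
Event 3 (INT 2): INT 2 arrives: push (MAIN, PC=2), enter IRQ2 at PC=0 (depth now 1)
Event 4 (EXEC): [IRQ2] PC=0: INC 2 -> ACC=1
Event 5 (EXEC): [IRQ2] PC=1: DEC 2 -> ACC=-1
Event 6 (EXEC): [IRQ2] PC=2: INC 1 -> ACC=0
Event 7 (EXEC): [IRQ2] PC=3: IRET -> resume MAIN at PC=2 (depth now 0)
Event 8 (EXEC): [MAIN] PC=2: NOP
Event 9 (INT 1): INT 1 arrives: push (MAIN, PC=3), enter IRQ1 at PC=0 (depth now 1)
Event 10 (EXEC): [IRQ1] PC=0: DEC 1 -> ACC=-1
Event 11 (EXEC): [IRQ1] PC=1: IRET -> resume MAIN at PC=3 (depth now 0)
Event 12 (INT 1): INT 1 arrives: push (MAIN, PC=3), enter IRQ1 at PC=0 (depth now 1)
Event 13 (EXEC): [IRQ1] PC=0: DEC 1 -> ACC=-2
Event 14 (EXEC): [IRQ1] PC=1: IRET -> resume MAIN at PC=3 (depth now 0)
Event 15 (EXEC): [MAIN] PC=3: INC 4 -> ACC=2
Event 16 (EXEC): [MAIN] PC=4: INC 3 -> ACC=5
Event 17 (EXEC): [MAIN] PC=5: INC 3 -> ACC=8
Event 18 (EXEC): [MAIN] PC=6: HALT

Answer: 8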